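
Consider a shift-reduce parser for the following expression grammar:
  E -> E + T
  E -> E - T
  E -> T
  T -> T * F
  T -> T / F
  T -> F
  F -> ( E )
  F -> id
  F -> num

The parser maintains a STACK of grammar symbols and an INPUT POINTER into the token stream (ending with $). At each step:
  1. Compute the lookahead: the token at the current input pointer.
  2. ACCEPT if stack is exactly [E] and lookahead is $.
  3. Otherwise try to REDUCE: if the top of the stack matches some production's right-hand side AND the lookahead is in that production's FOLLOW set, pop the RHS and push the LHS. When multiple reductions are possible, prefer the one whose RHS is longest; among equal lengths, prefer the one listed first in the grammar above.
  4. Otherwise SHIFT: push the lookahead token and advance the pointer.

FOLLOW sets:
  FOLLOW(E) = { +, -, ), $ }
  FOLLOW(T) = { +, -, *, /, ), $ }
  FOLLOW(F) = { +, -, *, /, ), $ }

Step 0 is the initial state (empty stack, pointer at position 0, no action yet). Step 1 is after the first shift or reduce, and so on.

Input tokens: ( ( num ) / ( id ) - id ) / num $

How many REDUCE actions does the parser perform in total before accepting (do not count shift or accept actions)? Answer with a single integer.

Step 1: shift (. Stack=[(] ptr=1 lookahead=( remaining=[( num ) / ( id ) - id ) / num $]
Step 2: shift (. Stack=[( (] ptr=2 lookahead=num remaining=[num ) / ( id ) - id ) / num $]
Step 3: shift num. Stack=[( ( num] ptr=3 lookahead=) remaining=[) / ( id ) - id ) / num $]
Step 4: reduce F->num. Stack=[( ( F] ptr=3 lookahead=) remaining=[) / ( id ) - id ) / num $]
Step 5: reduce T->F. Stack=[( ( T] ptr=3 lookahead=) remaining=[) / ( id ) - id ) / num $]
Step 6: reduce E->T. Stack=[( ( E] ptr=3 lookahead=) remaining=[) / ( id ) - id ) / num $]
Step 7: shift ). Stack=[( ( E )] ptr=4 lookahead=/ remaining=[/ ( id ) - id ) / num $]
Step 8: reduce F->( E ). Stack=[( F] ptr=4 lookahead=/ remaining=[/ ( id ) - id ) / num $]
Step 9: reduce T->F. Stack=[( T] ptr=4 lookahead=/ remaining=[/ ( id ) - id ) / num $]
Step 10: shift /. Stack=[( T /] ptr=5 lookahead=( remaining=[( id ) - id ) / num $]
Step 11: shift (. Stack=[( T / (] ptr=6 lookahead=id remaining=[id ) - id ) / num $]
Step 12: shift id. Stack=[( T / ( id] ptr=7 lookahead=) remaining=[) - id ) / num $]
Step 13: reduce F->id. Stack=[( T / ( F] ptr=7 lookahead=) remaining=[) - id ) / num $]
Step 14: reduce T->F. Stack=[( T / ( T] ptr=7 lookahead=) remaining=[) - id ) / num $]
Step 15: reduce E->T. Stack=[( T / ( E] ptr=7 lookahead=) remaining=[) - id ) / num $]
Step 16: shift ). Stack=[( T / ( E )] ptr=8 lookahead=- remaining=[- id ) / num $]
Step 17: reduce F->( E ). Stack=[( T / F] ptr=8 lookahead=- remaining=[- id ) / num $]
Step 18: reduce T->T / F. Stack=[( T] ptr=8 lookahead=- remaining=[- id ) / num $]
Step 19: reduce E->T. Stack=[( E] ptr=8 lookahead=- remaining=[- id ) / num $]
Step 20: shift -. Stack=[( E -] ptr=9 lookahead=id remaining=[id ) / num $]
Step 21: shift id. Stack=[( E - id] ptr=10 lookahead=) remaining=[) / num $]
Step 22: reduce F->id. Stack=[( E - F] ptr=10 lookahead=) remaining=[) / num $]
Step 23: reduce T->F. Stack=[( E - T] ptr=10 lookahead=) remaining=[) / num $]
Step 24: reduce E->E - T. Stack=[( E] ptr=10 lookahead=) remaining=[) / num $]
Step 25: shift ). Stack=[( E )] ptr=11 lookahead=/ remaining=[/ num $]
Step 26: reduce F->( E ). Stack=[F] ptr=11 lookahead=/ remaining=[/ num $]
Step 27: reduce T->F. Stack=[T] ptr=11 lookahead=/ remaining=[/ num $]
Step 28: shift /. Stack=[T /] ptr=12 lookahead=num remaining=[num $]
Step 29: shift num. Stack=[T / num] ptr=13 lookahead=$ remaining=[$]
Step 30: reduce F->num. Stack=[T / F] ptr=13 lookahead=$ remaining=[$]
Step 31: reduce T->T / F. Stack=[T] ptr=13 lookahead=$ remaining=[$]
Step 32: reduce E->T. Stack=[E] ptr=13 lookahead=$ remaining=[$]
Step 33: accept. Stack=[E] ptr=13 lookahead=$ remaining=[$]

Answer: 19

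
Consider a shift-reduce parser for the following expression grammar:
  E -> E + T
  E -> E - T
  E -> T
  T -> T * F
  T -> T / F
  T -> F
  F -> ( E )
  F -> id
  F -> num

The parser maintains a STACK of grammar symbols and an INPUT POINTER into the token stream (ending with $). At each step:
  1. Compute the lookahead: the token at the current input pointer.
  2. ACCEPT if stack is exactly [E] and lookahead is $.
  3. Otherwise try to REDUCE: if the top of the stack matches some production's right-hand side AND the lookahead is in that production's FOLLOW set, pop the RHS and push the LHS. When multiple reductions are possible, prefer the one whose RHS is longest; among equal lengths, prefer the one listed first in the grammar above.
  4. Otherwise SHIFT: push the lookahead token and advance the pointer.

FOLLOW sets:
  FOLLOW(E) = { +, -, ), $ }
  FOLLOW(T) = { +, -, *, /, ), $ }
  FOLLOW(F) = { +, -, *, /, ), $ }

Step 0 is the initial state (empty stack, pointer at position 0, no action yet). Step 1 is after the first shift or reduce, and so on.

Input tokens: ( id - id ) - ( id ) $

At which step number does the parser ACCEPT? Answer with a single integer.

Answer: 25

Derivation:
Step 1: shift (. Stack=[(] ptr=1 lookahead=id remaining=[id - id ) - ( id ) $]
Step 2: shift id. Stack=[( id] ptr=2 lookahead=- remaining=[- id ) - ( id ) $]
Step 3: reduce F->id. Stack=[( F] ptr=2 lookahead=- remaining=[- id ) - ( id ) $]
Step 4: reduce T->F. Stack=[( T] ptr=2 lookahead=- remaining=[- id ) - ( id ) $]
Step 5: reduce E->T. Stack=[( E] ptr=2 lookahead=- remaining=[- id ) - ( id ) $]
Step 6: shift -. Stack=[( E -] ptr=3 lookahead=id remaining=[id ) - ( id ) $]
Step 7: shift id. Stack=[( E - id] ptr=4 lookahead=) remaining=[) - ( id ) $]
Step 8: reduce F->id. Stack=[( E - F] ptr=4 lookahead=) remaining=[) - ( id ) $]
Step 9: reduce T->F. Stack=[( E - T] ptr=4 lookahead=) remaining=[) - ( id ) $]
Step 10: reduce E->E - T. Stack=[( E] ptr=4 lookahead=) remaining=[) - ( id ) $]
Step 11: shift ). Stack=[( E )] ptr=5 lookahead=- remaining=[- ( id ) $]
Step 12: reduce F->( E ). Stack=[F] ptr=5 lookahead=- remaining=[- ( id ) $]
Step 13: reduce T->F. Stack=[T] ptr=5 lookahead=- remaining=[- ( id ) $]
Step 14: reduce E->T. Stack=[E] ptr=5 lookahead=- remaining=[- ( id ) $]
Step 15: shift -. Stack=[E -] ptr=6 lookahead=( remaining=[( id ) $]
Step 16: shift (. Stack=[E - (] ptr=7 lookahead=id remaining=[id ) $]
Step 17: shift id. Stack=[E - ( id] ptr=8 lookahead=) remaining=[) $]
Step 18: reduce F->id. Stack=[E - ( F] ptr=8 lookahead=) remaining=[) $]
Step 19: reduce T->F. Stack=[E - ( T] ptr=8 lookahead=) remaining=[) $]
Step 20: reduce E->T. Stack=[E - ( E] ptr=8 lookahead=) remaining=[) $]
Step 21: shift ). Stack=[E - ( E )] ptr=9 lookahead=$ remaining=[$]
Step 22: reduce F->( E ). Stack=[E - F] ptr=9 lookahead=$ remaining=[$]
Step 23: reduce T->F. Stack=[E - T] ptr=9 lookahead=$ remaining=[$]
Step 24: reduce E->E - T. Stack=[E] ptr=9 lookahead=$ remaining=[$]
Step 25: accept. Stack=[E] ptr=9 lookahead=$ remaining=[$]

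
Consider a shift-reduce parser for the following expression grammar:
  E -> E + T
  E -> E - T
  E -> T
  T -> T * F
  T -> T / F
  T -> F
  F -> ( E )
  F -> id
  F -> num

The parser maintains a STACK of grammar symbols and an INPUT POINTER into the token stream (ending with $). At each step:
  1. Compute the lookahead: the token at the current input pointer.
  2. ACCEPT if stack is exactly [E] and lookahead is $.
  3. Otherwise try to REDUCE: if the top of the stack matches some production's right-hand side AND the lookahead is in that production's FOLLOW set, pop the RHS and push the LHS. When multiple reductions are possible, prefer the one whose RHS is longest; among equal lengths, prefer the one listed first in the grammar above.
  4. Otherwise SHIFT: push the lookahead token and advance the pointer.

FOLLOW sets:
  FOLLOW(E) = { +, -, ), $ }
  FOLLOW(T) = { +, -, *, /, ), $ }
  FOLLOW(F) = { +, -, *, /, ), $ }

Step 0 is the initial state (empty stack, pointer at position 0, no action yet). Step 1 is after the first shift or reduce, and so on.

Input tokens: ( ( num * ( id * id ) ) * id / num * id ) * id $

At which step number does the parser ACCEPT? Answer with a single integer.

Answer: 44

Derivation:
Step 1: shift (. Stack=[(] ptr=1 lookahead=( remaining=[( num * ( id * id ) ) * id / num * id ) * id $]
Step 2: shift (. Stack=[( (] ptr=2 lookahead=num remaining=[num * ( id * id ) ) * id / num * id ) * id $]
Step 3: shift num. Stack=[( ( num] ptr=3 lookahead=* remaining=[* ( id * id ) ) * id / num * id ) * id $]
Step 4: reduce F->num. Stack=[( ( F] ptr=3 lookahead=* remaining=[* ( id * id ) ) * id / num * id ) * id $]
Step 5: reduce T->F. Stack=[( ( T] ptr=3 lookahead=* remaining=[* ( id * id ) ) * id / num * id ) * id $]
Step 6: shift *. Stack=[( ( T *] ptr=4 lookahead=( remaining=[( id * id ) ) * id / num * id ) * id $]
Step 7: shift (. Stack=[( ( T * (] ptr=5 lookahead=id remaining=[id * id ) ) * id / num * id ) * id $]
Step 8: shift id. Stack=[( ( T * ( id] ptr=6 lookahead=* remaining=[* id ) ) * id / num * id ) * id $]
Step 9: reduce F->id. Stack=[( ( T * ( F] ptr=6 lookahead=* remaining=[* id ) ) * id / num * id ) * id $]
Step 10: reduce T->F. Stack=[( ( T * ( T] ptr=6 lookahead=* remaining=[* id ) ) * id / num * id ) * id $]
Step 11: shift *. Stack=[( ( T * ( T *] ptr=7 lookahead=id remaining=[id ) ) * id / num * id ) * id $]
Step 12: shift id. Stack=[( ( T * ( T * id] ptr=8 lookahead=) remaining=[) ) * id / num * id ) * id $]
Step 13: reduce F->id. Stack=[( ( T * ( T * F] ptr=8 lookahead=) remaining=[) ) * id / num * id ) * id $]
Step 14: reduce T->T * F. Stack=[( ( T * ( T] ptr=8 lookahead=) remaining=[) ) * id / num * id ) * id $]
Step 15: reduce E->T. Stack=[( ( T * ( E] ptr=8 lookahead=) remaining=[) ) * id / num * id ) * id $]
Step 16: shift ). Stack=[( ( T * ( E )] ptr=9 lookahead=) remaining=[) * id / num * id ) * id $]
Step 17: reduce F->( E ). Stack=[( ( T * F] ptr=9 lookahead=) remaining=[) * id / num * id ) * id $]
Step 18: reduce T->T * F. Stack=[( ( T] ptr=9 lookahead=) remaining=[) * id / num * id ) * id $]
Step 19: reduce E->T. Stack=[( ( E] ptr=9 lookahead=) remaining=[) * id / num * id ) * id $]
Step 20: shift ). Stack=[( ( E )] ptr=10 lookahead=* remaining=[* id / num * id ) * id $]
Step 21: reduce F->( E ). Stack=[( F] ptr=10 lookahead=* remaining=[* id / num * id ) * id $]
Step 22: reduce T->F. Stack=[( T] ptr=10 lookahead=* remaining=[* id / num * id ) * id $]
Step 23: shift *. Stack=[( T *] ptr=11 lookahead=id remaining=[id / num * id ) * id $]
Step 24: shift id. Stack=[( T * id] ptr=12 lookahead=/ remaining=[/ num * id ) * id $]
Step 25: reduce F->id. Stack=[( T * F] ptr=12 lookahead=/ remaining=[/ num * id ) * id $]
Step 26: reduce T->T * F. Stack=[( T] ptr=12 lookahead=/ remaining=[/ num * id ) * id $]
Step 27: shift /. Stack=[( T /] ptr=13 lookahead=num remaining=[num * id ) * id $]
Step 28: shift num. Stack=[( T / num] ptr=14 lookahead=* remaining=[* id ) * id $]
Step 29: reduce F->num. Stack=[( T / F] ptr=14 lookahead=* remaining=[* id ) * id $]
Step 30: reduce T->T / F. Stack=[( T] ptr=14 lookahead=* remaining=[* id ) * id $]
Step 31: shift *. Stack=[( T *] ptr=15 lookahead=id remaining=[id ) * id $]
Step 32: shift id. Stack=[( T * id] ptr=16 lookahead=) remaining=[) * id $]
Step 33: reduce F->id. Stack=[( T * F] ptr=16 lookahead=) remaining=[) * id $]
Step 34: reduce T->T * F. Stack=[( T] ptr=16 lookahead=) remaining=[) * id $]
Step 35: reduce E->T. Stack=[( E] ptr=16 lookahead=) remaining=[) * id $]
Step 36: shift ). Stack=[( E )] ptr=17 lookahead=* remaining=[* id $]
Step 37: reduce F->( E ). Stack=[F] ptr=17 lookahead=* remaining=[* id $]
Step 38: reduce T->F. Stack=[T] ptr=17 lookahead=* remaining=[* id $]
Step 39: shift *. Stack=[T *] ptr=18 lookahead=id remaining=[id $]
Step 40: shift id. Stack=[T * id] ptr=19 lookahead=$ remaining=[$]
Step 41: reduce F->id. Stack=[T * F] ptr=19 lookahead=$ remaining=[$]
Step 42: reduce T->T * F. Stack=[T] ptr=19 lookahead=$ remaining=[$]
Step 43: reduce E->T. Stack=[E] ptr=19 lookahead=$ remaining=[$]
Step 44: accept. Stack=[E] ptr=19 lookahead=$ remaining=[$]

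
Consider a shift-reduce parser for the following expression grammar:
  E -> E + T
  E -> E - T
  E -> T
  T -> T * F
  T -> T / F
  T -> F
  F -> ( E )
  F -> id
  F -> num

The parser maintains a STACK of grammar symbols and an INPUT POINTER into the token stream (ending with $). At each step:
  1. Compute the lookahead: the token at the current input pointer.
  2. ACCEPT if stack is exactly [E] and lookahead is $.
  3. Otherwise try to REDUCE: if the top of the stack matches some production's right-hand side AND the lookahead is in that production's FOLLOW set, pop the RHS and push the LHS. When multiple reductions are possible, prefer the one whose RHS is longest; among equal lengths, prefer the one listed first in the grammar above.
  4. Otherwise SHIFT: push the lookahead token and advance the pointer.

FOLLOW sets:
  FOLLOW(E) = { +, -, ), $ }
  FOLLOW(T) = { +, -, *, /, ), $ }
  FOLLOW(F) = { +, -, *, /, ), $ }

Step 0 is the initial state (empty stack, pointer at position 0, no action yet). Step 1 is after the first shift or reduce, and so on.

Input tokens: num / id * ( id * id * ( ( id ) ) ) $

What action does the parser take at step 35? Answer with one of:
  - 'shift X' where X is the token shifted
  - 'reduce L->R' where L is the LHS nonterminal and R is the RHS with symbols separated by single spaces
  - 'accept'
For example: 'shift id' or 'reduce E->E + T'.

Step 1: shift num. Stack=[num] ptr=1 lookahead=/ remaining=[/ id * ( id * id * ( ( id ) ) ) $]
Step 2: reduce F->num. Stack=[F] ptr=1 lookahead=/ remaining=[/ id * ( id * id * ( ( id ) ) ) $]
Step 3: reduce T->F. Stack=[T] ptr=1 lookahead=/ remaining=[/ id * ( id * id * ( ( id ) ) ) $]
Step 4: shift /. Stack=[T /] ptr=2 lookahead=id remaining=[id * ( id * id * ( ( id ) ) ) $]
Step 5: shift id. Stack=[T / id] ptr=3 lookahead=* remaining=[* ( id * id * ( ( id ) ) ) $]
Step 6: reduce F->id. Stack=[T / F] ptr=3 lookahead=* remaining=[* ( id * id * ( ( id ) ) ) $]
Step 7: reduce T->T / F. Stack=[T] ptr=3 lookahead=* remaining=[* ( id * id * ( ( id ) ) ) $]
Step 8: shift *. Stack=[T *] ptr=4 lookahead=( remaining=[( id * id * ( ( id ) ) ) $]
Step 9: shift (. Stack=[T * (] ptr=5 lookahead=id remaining=[id * id * ( ( id ) ) ) $]
Step 10: shift id. Stack=[T * ( id] ptr=6 lookahead=* remaining=[* id * ( ( id ) ) ) $]
Step 11: reduce F->id. Stack=[T * ( F] ptr=6 lookahead=* remaining=[* id * ( ( id ) ) ) $]
Step 12: reduce T->F. Stack=[T * ( T] ptr=6 lookahead=* remaining=[* id * ( ( id ) ) ) $]
Step 13: shift *. Stack=[T * ( T *] ptr=7 lookahead=id remaining=[id * ( ( id ) ) ) $]
Step 14: shift id. Stack=[T * ( T * id] ptr=8 lookahead=* remaining=[* ( ( id ) ) ) $]
Step 15: reduce F->id. Stack=[T * ( T * F] ptr=8 lookahead=* remaining=[* ( ( id ) ) ) $]
Step 16: reduce T->T * F. Stack=[T * ( T] ptr=8 lookahead=* remaining=[* ( ( id ) ) ) $]
Step 17: shift *. Stack=[T * ( T *] ptr=9 lookahead=( remaining=[( ( id ) ) ) $]
Step 18: shift (. Stack=[T * ( T * (] ptr=10 lookahead=( remaining=[( id ) ) ) $]
Step 19: shift (. Stack=[T * ( T * ( (] ptr=11 lookahead=id remaining=[id ) ) ) $]
Step 20: shift id. Stack=[T * ( T * ( ( id] ptr=12 lookahead=) remaining=[) ) ) $]
Step 21: reduce F->id. Stack=[T * ( T * ( ( F] ptr=12 lookahead=) remaining=[) ) ) $]
Step 22: reduce T->F. Stack=[T * ( T * ( ( T] ptr=12 lookahead=) remaining=[) ) ) $]
Step 23: reduce E->T. Stack=[T * ( T * ( ( E] ptr=12 lookahead=) remaining=[) ) ) $]
Step 24: shift ). Stack=[T * ( T * ( ( E )] ptr=13 lookahead=) remaining=[) ) $]
Step 25: reduce F->( E ). Stack=[T * ( T * ( F] ptr=13 lookahead=) remaining=[) ) $]
Step 26: reduce T->F. Stack=[T * ( T * ( T] ptr=13 lookahead=) remaining=[) ) $]
Step 27: reduce E->T. Stack=[T * ( T * ( E] ptr=13 lookahead=) remaining=[) ) $]
Step 28: shift ). Stack=[T * ( T * ( E )] ptr=14 lookahead=) remaining=[) $]
Step 29: reduce F->( E ). Stack=[T * ( T * F] ptr=14 lookahead=) remaining=[) $]
Step 30: reduce T->T * F. Stack=[T * ( T] ptr=14 lookahead=) remaining=[) $]
Step 31: reduce E->T. Stack=[T * ( E] ptr=14 lookahead=) remaining=[) $]
Step 32: shift ). Stack=[T * ( E )] ptr=15 lookahead=$ remaining=[$]
Step 33: reduce F->( E ). Stack=[T * F] ptr=15 lookahead=$ remaining=[$]
Step 34: reduce T->T * F. Stack=[T] ptr=15 lookahead=$ remaining=[$]
Step 35: reduce E->T. Stack=[E] ptr=15 lookahead=$ remaining=[$]

Answer: reduce E->T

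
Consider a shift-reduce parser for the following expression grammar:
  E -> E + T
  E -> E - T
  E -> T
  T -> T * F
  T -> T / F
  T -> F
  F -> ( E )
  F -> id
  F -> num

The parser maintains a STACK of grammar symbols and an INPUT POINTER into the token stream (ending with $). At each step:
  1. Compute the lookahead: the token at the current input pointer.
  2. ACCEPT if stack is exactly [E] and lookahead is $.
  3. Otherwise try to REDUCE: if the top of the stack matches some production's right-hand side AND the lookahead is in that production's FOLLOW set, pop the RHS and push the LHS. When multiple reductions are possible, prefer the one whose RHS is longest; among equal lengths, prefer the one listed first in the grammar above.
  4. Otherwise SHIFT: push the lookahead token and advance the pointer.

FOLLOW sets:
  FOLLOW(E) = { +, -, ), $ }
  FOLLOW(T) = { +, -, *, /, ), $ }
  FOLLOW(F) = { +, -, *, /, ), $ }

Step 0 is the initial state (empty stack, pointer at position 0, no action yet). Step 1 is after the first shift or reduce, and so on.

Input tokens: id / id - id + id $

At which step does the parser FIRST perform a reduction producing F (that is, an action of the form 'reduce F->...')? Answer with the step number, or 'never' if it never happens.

Step 1: shift id. Stack=[id] ptr=1 lookahead=/ remaining=[/ id - id + id $]
Step 2: reduce F->id. Stack=[F] ptr=1 lookahead=/ remaining=[/ id - id + id $]

Answer: 2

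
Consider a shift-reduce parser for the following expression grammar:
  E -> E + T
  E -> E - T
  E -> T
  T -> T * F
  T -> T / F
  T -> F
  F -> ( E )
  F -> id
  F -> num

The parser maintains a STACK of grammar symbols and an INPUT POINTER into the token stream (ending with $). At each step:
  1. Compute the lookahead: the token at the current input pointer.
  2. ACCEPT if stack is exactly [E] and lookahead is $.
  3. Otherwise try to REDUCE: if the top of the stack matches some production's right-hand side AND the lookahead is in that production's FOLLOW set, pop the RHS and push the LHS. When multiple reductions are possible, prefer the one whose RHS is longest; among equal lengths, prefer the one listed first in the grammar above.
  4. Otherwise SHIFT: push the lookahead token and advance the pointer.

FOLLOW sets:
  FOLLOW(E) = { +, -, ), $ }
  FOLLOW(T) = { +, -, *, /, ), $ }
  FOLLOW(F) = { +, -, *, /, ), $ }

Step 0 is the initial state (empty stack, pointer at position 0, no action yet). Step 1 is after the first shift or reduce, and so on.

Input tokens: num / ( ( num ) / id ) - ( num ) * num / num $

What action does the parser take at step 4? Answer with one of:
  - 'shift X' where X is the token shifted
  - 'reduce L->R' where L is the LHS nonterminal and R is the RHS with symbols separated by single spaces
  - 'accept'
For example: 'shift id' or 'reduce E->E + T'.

Answer: shift /

Derivation:
Step 1: shift num. Stack=[num] ptr=1 lookahead=/ remaining=[/ ( ( num ) / id ) - ( num ) * num / num $]
Step 2: reduce F->num. Stack=[F] ptr=1 lookahead=/ remaining=[/ ( ( num ) / id ) - ( num ) * num / num $]
Step 3: reduce T->F. Stack=[T] ptr=1 lookahead=/ remaining=[/ ( ( num ) / id ) - ( num ) * num / num $]
Step 4: shift /. Stack=[T /] ptr=2 lookahead=( remaining=[( ( num ) / id ) - ( num ) * num / num $]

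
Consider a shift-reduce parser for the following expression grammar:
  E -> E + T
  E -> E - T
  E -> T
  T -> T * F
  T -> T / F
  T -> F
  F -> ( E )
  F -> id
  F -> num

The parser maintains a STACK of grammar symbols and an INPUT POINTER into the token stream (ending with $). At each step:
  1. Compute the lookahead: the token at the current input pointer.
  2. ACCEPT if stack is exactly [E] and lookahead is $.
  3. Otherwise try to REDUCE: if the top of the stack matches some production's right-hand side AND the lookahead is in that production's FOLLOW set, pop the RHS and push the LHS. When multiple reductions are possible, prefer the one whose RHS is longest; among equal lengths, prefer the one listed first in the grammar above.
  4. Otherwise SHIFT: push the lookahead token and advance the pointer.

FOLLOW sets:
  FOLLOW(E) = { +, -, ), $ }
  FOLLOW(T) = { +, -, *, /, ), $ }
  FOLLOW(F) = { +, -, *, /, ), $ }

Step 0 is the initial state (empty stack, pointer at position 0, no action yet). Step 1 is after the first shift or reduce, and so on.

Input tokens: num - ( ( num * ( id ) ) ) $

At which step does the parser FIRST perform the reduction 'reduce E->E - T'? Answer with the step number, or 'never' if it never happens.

Answer: 28

Derivation:
Step 1: shift num. Stack=[num] ptr=1 lookahead=- remaining=[- ( ( num * ( id ) ) ) $]
Step 2: reduce F->num. Stack=[F] ptr=1 lookahead=- remaining=[- ( ( num * ( id ) ) ) $]
Step 3: reduce T->F. Stack=[T] ptr=1 lookahead=- remaining=[- ( ( num * ( id ) ) ) $]
Step 4: reduce E->T. Stack=[E] ptr=1 lookahead=- remaining=[- ( ( num * ( id ) ) ) $]
Step 5: shift -. Stack=[E -] ptr=2 lookahead=( remaining=[( ( num * ( id ) ) ) $]
Step 6: shift (. Stack=[E - (] ptr=3 lookahead=( remaining=[( num * ( id ) ) ) $]
Step 7: shift (. Stack=[E - ( (] ptr=4 lookahead=num remaining=[num * ( id ) ) ) $]
Step 8: shift num. Stack=[E - ( ( num] ptr=5 lookahead=* remaining=[* ( id ) ) ) $]
Step 9: reduce F->num. Stack=[E - ( ( F] ptr=5 lookahead=* remaining=[* ( id ) ) ) $]
Step 10: reduce T->F. Stack=[E - ( ( T] ptr=5 lookahead=* remaining=[* ( id ) ) ) $]
Step 11: shift *. Stack=[E - ( ( T *] ptr=6 lookahead=( remaining=[( id ) ) ) $]
Step 12: shift (. Stack=[E - ( ( T * (] ptr=7 lookahead=id remaining=[id ) ) ) $]
Step 13: shift id. Stack=[E - ( ( T * ( id] ptr=8 lookahead=) remaining=[) ) ) $]
Step 14: reduce F->id. Stack=[E - ( ( T * ( F] ptr=8 lookahead=) remaining=[) ) ) $]
Step 15: reduce T->F. Stack=[E - ( ( T * ( T] ptr=8 lookahead=) remaining=[) ) ) $]
Step 16: reduce E->T. Stack=[E - ( ( T * ( E] ptr=8 lookahead=) remaining=[) ) ) $]
Step 17: shift ). Stack=[E - ( ( T * ( E )] ptr=9 lookahead=) remaining=[) ) $]
Step 18: reduce F->( E ). Stack=[E - ( ( T * F] ptr=9 lookahead=) remaining=[) ) $]
Step 19: reduce T->T * F. Stack=[E - ( ( T] ptr=9 lookahead=) remaining=[) ) $]
Step 20: reduce E->T. Stack=[E - ( ( E] ptr=9 lookahead=) remaining=[) ) $]
Step 21: shift ). Stack=[E - ( ( E )] ptr=10 lookahead=) remaining=[) $]
Step 22: reduce F->( E ). Stack=[E - ( F] ptr=10 lookahead=) remaining=[) $]
Step 23: reduce T->F. Stack=[E - ( T] ptr=10 lookahead=) remaining=[) $]
Step 24: reduce E->T. Stack=[E - ( E] ptr=10 lookahead=) remaining=[) $]
Step 25: shift ). Stack=[E - ( E )] ptr=11 lookahead=$ remaining=[$]
Step 26: reduce F->( E ). Stack=[E - F] ptr=11 lookahead=$ remaining=[$]
Step 27: reduce T->F. Stack=[E - T] ptr=11 lookahead=$ remaining=[$]
Step 28: reduce E->E - T. Stack=[E] ptr=11 lookahead=$ remaining=[$]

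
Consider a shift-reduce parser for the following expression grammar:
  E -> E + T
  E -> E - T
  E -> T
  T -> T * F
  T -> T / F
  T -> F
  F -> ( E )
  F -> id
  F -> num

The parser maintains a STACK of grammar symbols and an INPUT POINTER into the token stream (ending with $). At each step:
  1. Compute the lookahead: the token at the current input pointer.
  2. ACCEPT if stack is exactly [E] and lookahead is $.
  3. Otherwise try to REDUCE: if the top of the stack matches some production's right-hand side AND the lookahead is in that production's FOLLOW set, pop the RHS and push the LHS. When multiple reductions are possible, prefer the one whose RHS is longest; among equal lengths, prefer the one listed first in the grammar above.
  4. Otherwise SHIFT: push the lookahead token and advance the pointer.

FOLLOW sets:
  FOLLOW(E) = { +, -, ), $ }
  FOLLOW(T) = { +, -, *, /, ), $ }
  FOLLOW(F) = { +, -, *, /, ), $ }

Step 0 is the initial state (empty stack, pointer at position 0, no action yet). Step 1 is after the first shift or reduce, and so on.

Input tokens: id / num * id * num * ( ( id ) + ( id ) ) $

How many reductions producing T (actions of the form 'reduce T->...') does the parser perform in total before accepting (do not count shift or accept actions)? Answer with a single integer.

Answer: 9

Derivation:
Step 1: shift id. Stack=[id] ptr=1 lookahead=/ remaining=[/ num * id * num * ( ( id ) + ( id ) ) $]
Step 2: reduce F->id. Stack=[F] ptr=1 lookahead=/ remaining=[/ num * id * num * ( ( id ) + ( id ) ) $]
Step 3: reduce T->F. Stack=[T] ptr=1 lookahead=/ remaining=[/ num * id * num * ( ( id ) + ( id ) ) $]
Step 4: shift /. Stack=[T /] ptr=2 lookahead=num remaining=[num * id * num * ( ( id ) + ( id ) ) $]
Step 5: shift num. Stack=[T / num] ptr=3 lookahead=* remaining=[* id * num * ( ( id ) + ( id ) ) $]
Step 6: reduce F->num. Stack=[T / F] ptr=3 lookahead=* remaining=[* id * num * ( ( id ) + ( id ) ) $]
Step 7: reduce T->T / F. Stack=[T] ptr=3 lookahead=* remaining=[* id * num * ( ( id ) + ( id ) ) $]
Step 8: shift *. Stack=[T *] ptr=4 lookahead=id remaining=[id * num * ( ( id ) + ( id ) ) $]
Step 9: shift id. Stack=[T * id] ptr=5 lookahead=* remaining=[* num * ( ( id ) + ( id ) ) $]
Step 10: reduce F->id. Stack=[T * F] ptr=5 lookahead=* remaining=[* num * ( ( id ) + ( id ) ) $]
Step 11: reduce T->T * F. Stack=[T] ptr=5 lookahead=* remaining=[* num * ( ( id ) + ( id ) ) $]
Step 12: shift *. Stack=[T *] ptr=6 lookahead=num remaining=[num * ( ( id ) + ( id ) ) $]
Step 13: shift num. Stack=[T * num] ptr=7 lookahead=* remaining=[* ( ( id ) + ( id ) ) $]
Step 14: reduce F->num. Stack=[T * F] ptr=7 lookahead=* remaining=[* ( ( id ) + ( id ) ) $]
Step 15: reduce T->T * F. Stack=[T] ptr=7 lookahead=* remaining=[* ( ( id ) + ( id ) ) $]
Step 16: shift *. Stack=[T *] ptr=8 lookahead=( remaining=[( ( id ) + ( id ) ) $]
Step 17: shift (. Stack=[T * (] ptr=9 lookahead=( remaining=[( id ) + ( id ) ) $]
Step 18: shift (. Stack=[T * ( (] ptr=10 lookahead=id remaining=[id ) + ( id ) ) $]
Step 19: shift id. Stack=[T * ( ( id] ptr=11 lookahead=) remaining=[) + ( id ) ) $]
Step 20: reduce F->id. Stack=[T * ( ( F] ptr=11 lookahead=) remaining=[) + ( id ) ) $]
Step 21: reduce T->F. Stack=[T * ( ( T] ptr=11 lookahead=) remaining=[) + ( id ) ) $]
Step 22: reduce E->T. Stack=[T * ( ( E] ptr=11 lookahead=) remaining=[) + ( id ) ) $]
Step 23: shift ). Stack=[T * ( ( E )] ptr=12 lookahead=+ remaining=[+ ( id ) ) $]
Step 24: reduce F->( E ). Stack=[T * ( F] ptr=12 lookahead=+ remaining=[+ ( id ) ) $]
Step 25: reduce T->F. Stack=[T * ( T] ptr=12 lookahead=+ remaining=[+ ( id ) ) $]
Step 26: reduce E->T. Stack=[T * ( E] ptr=12 lookahead=+ remaining=[+ ( id ) ) $]
Step 27: shift +. Stack=[T * ( E +] ptr=13 lookahead=( remaining=[( id ) ) $]
Step 28: shift (. Stack=[T * ( E + (] ptr=14 lookahead=id remaining=[id ) ) $]
Step 29: shift id. Stack=[T * ( E + ( id] ptr=15 lookahead=) remaining=[) ) $]
Step 30: reduce F->id. Stack=[T * ( E + ( F] ptr=15 lookahead=) remaining=[) ) $]
Step 31: reduce T->F. Stack=[T * ( E + ( T] ptr=15 lookahead=) remaining=[) ) $]
Step 32: reduce E->T. Stack=[T * ( E + ( E] ptr=15 lookahead=) remaining=[) ) $]
Step 33: shift ). Stack=[T * ( E + ( E )] ptr=16 lookahead=) remaining=[) $]
Step 34: reduce F->( E ). Stack=[T * ( E + F] ptr=16 lookahead=) remaining=[) $]
Step 35: reduce T->F. Stack=[T * ( E + T] ptr=16 lookahead=) remaining=[) $]
Step 36: reduce E->E + T. Stack=[T * ( E] ptr=16 lookahead=) remaining=[) $]
Step 37: shift ). Stack=[T * ( E )] ptr=17 lookahead=$ remaining=[$]
Step 38: reduce F->( E ). Stack=[T * F] ptr=17 lookahead=$ remaining=[$]
Step 39: reduce T->T * F. Stack=[T] ptr=17 lookahead=$ remaining=[$]
Step 40: reduce E->T. Stack=[E] ptr=17 lookahead=$ remaining=[$]
Step 41: accept. Stack=[E] ptr=17 lookahead=$ remaining=[$]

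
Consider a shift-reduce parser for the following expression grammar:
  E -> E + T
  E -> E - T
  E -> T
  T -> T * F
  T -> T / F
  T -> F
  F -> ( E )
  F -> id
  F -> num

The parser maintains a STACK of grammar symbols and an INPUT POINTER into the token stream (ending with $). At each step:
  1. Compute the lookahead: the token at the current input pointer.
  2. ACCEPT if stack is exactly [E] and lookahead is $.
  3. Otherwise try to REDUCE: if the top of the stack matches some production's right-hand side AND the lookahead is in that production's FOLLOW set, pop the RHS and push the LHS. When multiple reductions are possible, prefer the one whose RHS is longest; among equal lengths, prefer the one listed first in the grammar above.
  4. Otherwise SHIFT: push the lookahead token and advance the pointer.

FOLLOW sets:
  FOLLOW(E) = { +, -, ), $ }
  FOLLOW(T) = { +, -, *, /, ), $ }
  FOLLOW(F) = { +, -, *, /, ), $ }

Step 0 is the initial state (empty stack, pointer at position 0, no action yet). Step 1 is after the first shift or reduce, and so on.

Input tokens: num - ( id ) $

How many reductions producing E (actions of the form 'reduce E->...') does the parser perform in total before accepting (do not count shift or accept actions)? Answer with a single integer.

Step 1: shift num. Stack=[num] ptr=1 lookahead=- remaining=[- ( id ) $]
Step 2: reduce F->num. Stack=[F] ptr=1 lookahead=- remaining=[- ( id ) $]
Step 3: reduce T->F. Stack=[T] ptr=1 lookahead=- remaining=[- ( id ) $]
Step 4: reduce E->T. Stack=[E] ptr=1 lookahead=- remaining=[- ( id ) $]
Step 5: shift -. Stack=[E -] ptr=2 lookahead=( remaining=[( id ) $]
Step 6: shift (. Stack=[E - (] ptr=3 lookahead=id remaining=[id ) $]
Step 7: shift id. Stack=[E - ( id] ptr=4 lookahead=) remaining=[) $]
Step 8: reduce F->id. Stack=[E - ( F] ptr=4 lookahead=) remaining=[) $]
Step 9: reduce T->F. Stack=[E - ( T] ptr=4 lookahead=) remaining=[) $]
Step 10: reduce E->T. Stack=[E - ( E] ptr=4 lookahead=) remaining=[) $]
Step 11: shift ). Stack=[E - ( E )] ptr=5 lookahead=$ remaining=[$]
Step 12: reduce F->( E ). Stack=[E - F] ptr=5 lookahead=$ remaining=[$]
Step 13: reduce T->F. Stack=[E - T] ptr=5 lookahead=$ remaining=[$]
Step 14: reduce E->E - T. Stack=[E] ptr=5 lookahead=$ remaining=[$]
Step 15: accept. Stack=[E] ptr=5 lookahead=$ remaining=[$]

Answer: 3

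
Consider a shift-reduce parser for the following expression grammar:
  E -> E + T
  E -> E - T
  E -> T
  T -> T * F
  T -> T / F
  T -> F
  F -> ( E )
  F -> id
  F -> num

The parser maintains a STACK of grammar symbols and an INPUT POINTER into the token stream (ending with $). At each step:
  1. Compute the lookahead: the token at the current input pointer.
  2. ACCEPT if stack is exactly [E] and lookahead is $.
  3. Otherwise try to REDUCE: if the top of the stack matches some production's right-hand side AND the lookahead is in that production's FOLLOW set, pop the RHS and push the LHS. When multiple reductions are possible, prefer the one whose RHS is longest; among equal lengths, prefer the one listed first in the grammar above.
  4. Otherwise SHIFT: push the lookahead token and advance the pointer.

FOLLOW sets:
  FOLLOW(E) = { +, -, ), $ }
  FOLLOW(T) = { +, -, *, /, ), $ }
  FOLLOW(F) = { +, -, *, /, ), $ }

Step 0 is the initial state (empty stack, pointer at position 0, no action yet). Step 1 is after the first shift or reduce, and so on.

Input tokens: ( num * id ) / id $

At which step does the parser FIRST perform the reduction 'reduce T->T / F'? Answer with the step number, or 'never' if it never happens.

Answer: 16

Derivation:
Step 1: shift (. Stack=[(] ptr=1 lookahead=num remaining=[num * id ) / id $]
Step 2: shift num. Stack=[( num] ptr=2 lookahead=* remaining=[* id ) / id $]
Step 3: reduce F->num. Stack=[( F] ptr=2 lookahead=* remaining=[* id ) / id $]
Step 4: reduce T->F. Stack=[( T] ptr=2 lookahead=* remaining=[* id ) / id $]
Step 5: shift *. Stack=[( T *] ptr=3 lookahead=id remaining=[id ) / id $]
Step 6: shift id. Stack=[( T * id] ptr=4 lookahead=) remaining=[) / id $]
Step 7: reduce F->id. Stack=[( T * F] ptr=4 lookahead=) remaining=[) / id $]
Step 8: reduce T->T * F. Stack=[( T] ptr=4 lookahead=) remaining=[) / id $]
Step 9: reduce E->T. Stack=[( E] ptr=4 lookahead=) remaining=[) / id $]
Step 10: shift ). Stack=[( E )] ptr=5 lookahead=/ remaining=[/ id $]
Step 11: reduce F->( E ). Stack=[F] ptr=5 lookahead=/ remaining=[/ id $]
Step 12: reduce T->F. Stack=[T] ptr=5 lookahead=/ remaining=[/ id $]
Step 13: shift /. Stack=[T /] ptr=6 lookahead=id remaining=[id $]
Step 14: shift id. Stack=[T / id] ptr=7 lookahead=$ remaining=[$]
Step 15: reduce F->id. Stack=[T / F] ptr=7 lookahead=$ remaining=[$]
Step 16: reduce T->T / F. Stack=[T] ptr=7 lookahead=$ remaining=[$]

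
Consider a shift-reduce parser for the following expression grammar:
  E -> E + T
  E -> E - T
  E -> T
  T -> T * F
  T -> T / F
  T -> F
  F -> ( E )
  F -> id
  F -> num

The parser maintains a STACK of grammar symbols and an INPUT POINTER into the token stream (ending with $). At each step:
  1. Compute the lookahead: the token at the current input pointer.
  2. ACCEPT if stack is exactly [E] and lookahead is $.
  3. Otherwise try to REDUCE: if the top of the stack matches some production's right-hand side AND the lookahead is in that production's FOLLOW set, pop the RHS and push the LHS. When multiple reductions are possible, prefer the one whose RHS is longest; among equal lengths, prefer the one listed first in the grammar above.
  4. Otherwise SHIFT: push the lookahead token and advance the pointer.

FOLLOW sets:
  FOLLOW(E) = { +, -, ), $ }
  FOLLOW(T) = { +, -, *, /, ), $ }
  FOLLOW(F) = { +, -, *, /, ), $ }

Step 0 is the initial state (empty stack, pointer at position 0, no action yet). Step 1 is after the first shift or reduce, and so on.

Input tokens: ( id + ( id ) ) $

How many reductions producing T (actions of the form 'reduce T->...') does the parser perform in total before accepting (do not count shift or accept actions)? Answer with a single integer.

Answer: 4

Derivation:
Step 1: shift (. Stack=[(] ptr=1 lookahead=id remaining=[id + ( id ) ) $]
Step 2: shift id. Stack=[( id] ptr=2 lookahead=+ remaining=[+ ( id ) ) $]
Step 3: reduce F->id. Stack=[( F] ptr=2 lookahead=+ remaining=[+ ( id ) ) $]
Step 4: reduce T->F. Stack=[( T] ptr=2 lookahead=+ remaining=[+ ( id ) ) $]
Step 5: reduce E->T. Stack=[( E] ptr=2 lookahead=+ remaining=[+ ( id ) ) $]
Step 6: shift +. Stack=[( E +] ptr=3 lookahead=( remaining=[( id ) ) $]
Step 7: shift (. Stack=[( E + (] ptr=4 lookahead=id remaining=[id ) ) $]
Step 8: shift id. Stack=[( E + ( id] ptr=5 lookahead=) remaining=[) ) $]
Step 9: reduce F->id. Stack=[( E + ( F] ptr=5 lookahead=) remaining=[) ) $]
Step 10: reduce T->F. Stack=[( E + ( T] ptr=5 lookahead=) remaining=[) ) $]
Step 11: reduce E->T. Stack=[( E + ( E] ptr=5 lookahead=) remaining=[) ) $]
Step 12: shift ). Stack=[( E + ( E )] ptr=6 lookahead=) remaining=[) $]
Step 13: reduce F->( E ). Stack=[( E + F] ptr=6 lookahead=) remaining=[) $]
Step 14: reduce T->F. Stack=[( E + T] ptr=6 lookahead=) remaining=[) $]
Step 15: reduce E->E + T. Stack=[( E] ptr=6 lookahead=) remaining=[) $]
Step 16: shift ). Stack=[( E )] ptr=7 lookahead=$ remaining=[$]
Step 17: reduce F->( E ). Stack=[F] ptr=7 lookahead=$ remaining=[$]
Step 18: reduce T->F. Stack=[T] ptr=7 lookahead=$ remaining=[$]
Step 19: reduce E->T. Stack=[E] ptr=7 lookahead=$ remaining=[$]
Step 20: accept. Stack=[E] ptr=7 lookahead=$ remaining=[$]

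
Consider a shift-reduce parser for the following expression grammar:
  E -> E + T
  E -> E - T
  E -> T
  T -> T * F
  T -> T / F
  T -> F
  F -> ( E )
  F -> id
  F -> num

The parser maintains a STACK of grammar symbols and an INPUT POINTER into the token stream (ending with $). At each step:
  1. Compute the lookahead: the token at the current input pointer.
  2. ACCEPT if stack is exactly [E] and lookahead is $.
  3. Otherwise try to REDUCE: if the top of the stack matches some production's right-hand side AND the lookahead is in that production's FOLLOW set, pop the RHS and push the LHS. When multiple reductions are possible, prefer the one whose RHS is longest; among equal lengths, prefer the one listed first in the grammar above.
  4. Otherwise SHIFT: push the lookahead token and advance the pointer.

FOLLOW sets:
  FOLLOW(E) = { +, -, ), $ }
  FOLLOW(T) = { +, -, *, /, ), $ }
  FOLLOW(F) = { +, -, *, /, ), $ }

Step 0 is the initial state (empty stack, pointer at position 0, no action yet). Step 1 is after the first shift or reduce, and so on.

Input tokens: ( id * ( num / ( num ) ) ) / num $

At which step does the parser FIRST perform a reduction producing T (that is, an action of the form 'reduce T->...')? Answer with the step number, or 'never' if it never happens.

Step 1: shift (. Stack=[(] ptr=1 lookahead=id remaining=[id * ( num / ( num ) ) ) / num $]
Step 2: shift id. Stack=[( id] ptr=2 lookahead=* remaining=[* ( num / ( num ) ) ) / num $]
Step 3: reduce F->id. Stack=[( F] ptr=2 lookahead=* remaining=[* ( num / ( num ) ) ) / num $]
Step 4: reduce T->F. Stack=[( T] ptr=2 lookahead=* remaining=[* ( num / ( num ) ) ) / num $]

Answer: 4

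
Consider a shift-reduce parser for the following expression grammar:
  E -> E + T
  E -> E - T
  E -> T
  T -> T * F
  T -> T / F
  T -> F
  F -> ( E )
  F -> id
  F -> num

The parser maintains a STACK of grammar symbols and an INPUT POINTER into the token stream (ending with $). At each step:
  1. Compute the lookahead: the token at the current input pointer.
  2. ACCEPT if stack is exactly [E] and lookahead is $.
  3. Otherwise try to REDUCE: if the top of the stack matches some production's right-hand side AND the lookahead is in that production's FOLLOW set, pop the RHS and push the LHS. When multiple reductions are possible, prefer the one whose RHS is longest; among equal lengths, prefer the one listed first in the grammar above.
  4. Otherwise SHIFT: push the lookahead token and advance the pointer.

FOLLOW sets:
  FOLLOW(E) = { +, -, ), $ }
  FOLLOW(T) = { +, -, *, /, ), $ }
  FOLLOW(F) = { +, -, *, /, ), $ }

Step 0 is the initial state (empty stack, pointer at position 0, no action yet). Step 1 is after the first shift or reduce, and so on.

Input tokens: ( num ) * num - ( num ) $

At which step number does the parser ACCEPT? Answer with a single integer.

Answer: 24

Derivation:
Step 1: shift (. Stack=[(] ptr=1 lookahead=num remaining=[num ) * num - ( num ) $]
Step 2: shift num. Stack=[( num] ptr=2 lookahead=) remaining=[) * num - ( num ) $]
Step 3: reduce F->num. Stack=[( F] ptr=2 lookahead=) remaining=[) * num - ( num ) $]
Step 4: reduce T->F. Stack=[( T] ptr=2 lookahead=) remaining=[) * num - ( num ) $]
Step 5: reduce E->T. Stack=[( E] ptr=2 lookahead=) remaining=[) * num - ( num ) $]
Step 6: shift ). Stack=[( E )] ptr=3 lookahead=* remaining=[* num - ( num ) $]
Step 7: reduce F->( E ). Stack=[F] ptr=3 lookahead=* remaining=[* num - ( num ) $]
Step 8: reduce T->F. Stack=[T] ptr=3 lookahead=* remaining=[* num - ( num ) $]
Step 9: shift *. Stack=[T *] ptr=4 lookahead=num remaining=[num - ( num ) $]
Step 10: shift num. Stack=[T * num] ptr=5 lookahead=- remaining=[- ( num ) $]
Step 11: reduce F->num. Stack=[T * F] ptr=5 lookahead=- remaining=[- ( num ) $]
Step 12: reduce T->T * F. Stack=[T] ptr=5 lookahead=- remaining=[- ( num ) $]
Step 13: reduce E->T. Stack=[E] ptr=5 lookahead=- remaining=[- ( num ) $]
Step 14: shift -. Stack=[E -] ptr=6 lookahead=( remaining=[( num ) $]
Step 15: shift (. Stack=[E - (] ptr=7 lookahead=num remaining=[num ) $]
Step 16: shift num. Stack=[E - ( num] ptr=8 lookahead=) remaining=[) $]
Step 17: reduce F->num. Stack=[E - ( F] ptr=8 lookahead=) remaining=[) $]
Step 18: reduce T->F. Stack=[E - ( T] ptr=8 lookahead=) remaining=[) $]
Step 19: reduce E->T. Stack=[E - ( E] ptr=8 lookahead=) remaining=[) $]
Step 20: shift ). Stack=[E - ( E )] ptr=9 lookahead=$ remaining=[$]
Step 21: reduce F->( E ). Stack=[E - F] ptr=9 lookahead=$ remaining=[$]
Step 22: reduce T->F. Stack=[E - T] ptr=9 lookahead=$ remaining=[$]
Step 23: reduce E->E - T. Stack=[E] ptr=9 lookahead=$ remaining=[$]
Step 24: accept. Stack=[E] ptr=9 lookahead=$ remaining=[$]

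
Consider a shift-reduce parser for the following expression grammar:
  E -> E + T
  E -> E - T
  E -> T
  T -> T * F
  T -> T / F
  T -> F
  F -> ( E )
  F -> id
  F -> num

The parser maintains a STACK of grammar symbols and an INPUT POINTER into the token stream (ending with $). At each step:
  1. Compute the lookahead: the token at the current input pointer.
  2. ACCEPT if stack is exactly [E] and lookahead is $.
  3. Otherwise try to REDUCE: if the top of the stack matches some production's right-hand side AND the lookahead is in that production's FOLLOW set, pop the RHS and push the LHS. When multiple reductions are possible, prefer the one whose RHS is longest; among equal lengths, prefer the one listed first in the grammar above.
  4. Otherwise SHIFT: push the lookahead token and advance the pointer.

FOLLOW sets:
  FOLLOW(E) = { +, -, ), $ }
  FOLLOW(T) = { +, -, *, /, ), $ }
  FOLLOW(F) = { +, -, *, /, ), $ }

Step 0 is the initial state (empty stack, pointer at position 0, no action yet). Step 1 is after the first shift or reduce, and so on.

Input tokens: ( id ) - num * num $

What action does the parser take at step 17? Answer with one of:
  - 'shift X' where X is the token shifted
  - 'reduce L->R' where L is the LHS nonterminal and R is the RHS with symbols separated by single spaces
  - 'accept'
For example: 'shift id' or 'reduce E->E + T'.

Step 1: shift (. Stack=[(] ptr=1 lookahead=id remaining=[id ) - num * num $]
Step 2: shift id. Stack=[( id] ptr=2 lookahead=) remaining=[) - num * num $]
Step 3: reduce F->id. Stack=[( F] ptr=2 lookahead=) remaining=[) - num * num $]
Step 4: reduce T->F. Stack=[( T] ptr=2 lookahead=) remaining=[) - num * num $]
Step 5: reduce E->T. Stack=[( E] ptr=2 lookahead=) remaining=[) - num * num $]
Step 6: shift ). Stack=[( E )] ptr=3 lookahead=- remaining=[- num * num $]
Step 7: reduce F->( E ). Stack=[F] ptr=3 lookahead=- remaining=[- num * num $]
Step 8: reduce T->F. Stack=[T] ptr=3 lookahead=- remaining=[- num * num $]
Step 9: reduce E->T. Stack=[E] ptr=3 lookahead=- remaining=[- num * num $]
Step 10: shift -. Stack=[E -] ptr=4 lookahead=num remaining=[num * num $]
Step 11: shift num. Stack=[E - num] ptr=5 lookahead=* remaining=[* num $]
Step 12: reduce F->num. Stack=[E - F] ptr=5 lookahead=* remaining=[* num $]
Step 13: reduce T->F. Stack=[E - T] ptr=5 lookahead=* remaining=[* num $]
Step 14: shift *. Stack=[E - T *] ptr=6 lookahead=num remaining=[num $]
Step 15: shift num. Stack=[E - T * num] ptr=7 lookahead=$ remaining=[$]
Step 16: reduce F->num. Stack=[E - T * F] ptr=7 lookahead=$ remaining=[$]
Step 17: reduce T->T * F. Stack=[E - T] ptr=7 lookahead=$ remaining=[$]

Answer: reduce T->T * F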